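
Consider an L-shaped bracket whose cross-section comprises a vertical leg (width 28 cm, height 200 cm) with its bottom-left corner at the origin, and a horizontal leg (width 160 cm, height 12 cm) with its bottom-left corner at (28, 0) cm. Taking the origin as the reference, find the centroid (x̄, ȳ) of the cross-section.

vertical leg: A = 28 × 200 = 5600.00, centroid at (14.00, 100.00).
horizontal leg: A = 160 × 12 = 1920.00, centroid at (108.00, 6.00).
ΣA = 7520.00 cm², ΣAx̄ = 285760.00 cm³, ΣAȳ = 571520.00 cm³.
x̄ = 285760.00/7520.00 = 38.00 cm; ȳ = 571520.00/7520.00 = 76.00 cm.

x̄ = 38.00 cm, ȳ = 76.00 cm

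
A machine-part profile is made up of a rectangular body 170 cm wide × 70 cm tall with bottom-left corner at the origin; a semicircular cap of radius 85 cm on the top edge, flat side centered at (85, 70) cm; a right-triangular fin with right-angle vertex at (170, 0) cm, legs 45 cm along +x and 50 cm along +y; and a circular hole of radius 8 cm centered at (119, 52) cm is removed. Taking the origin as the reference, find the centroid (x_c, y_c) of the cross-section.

x_c = 89.37 cm, y_c = 67.37 cm

rectangular body: A = 170 × 70 = 11900.00, centroid at (85.00, 35.00).
semicircular top: A = ½π·85² = 11349.00, centroid at (85.00, 106.08).
triangular fin: A = ½·45·50 = 1125.00, centroid at (185.00, 16.67).
hole: A = −π·8² = -201.06, centroid at (119.00, 52.00).
ΣA = 24172.94 cm²
ΣAx_c = (11900.00)(85.00) + (11349.00)(85.00) + (1125.00)(185.00) + (-201.06)(119.00) = 2160363.92 cm³
ΣAy_c = (11900.00)(35.00) + (11349.00)(106.08) + (1125.00)(16.67) + (-201.06)(52.00) = 1628641.69 cm³
x_c = 2160363.92 / 24172.94 = 89.37 cm
y_c = 1628641.69 / 24172.94 = 67.37 cm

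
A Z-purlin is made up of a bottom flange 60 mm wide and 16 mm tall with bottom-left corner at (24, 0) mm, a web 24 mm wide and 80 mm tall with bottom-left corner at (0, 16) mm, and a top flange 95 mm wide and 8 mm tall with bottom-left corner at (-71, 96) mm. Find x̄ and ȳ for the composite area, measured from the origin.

bottom flange: A = 60 × 16 = 960.00, centroid at (54.00, 8.00).
web: A = 24 × 80 = 1920.00, centroid at (12.00, 56.00).
top flange: A = 95 × 8 = 760.00, centroid at (-23.50, 100.00).
ΣA = 3640.00 mm², ΣAx̄ = 57020.00 mm³, ΣAȳ = 191200.00 mm³.
x̄ = 57020.00/3640.00 = 15.66 mm; ȳ = 191200.00/3640.00 = 52.53 mm.

x̄ = 15.66 mm, ȳ = 52.53 mm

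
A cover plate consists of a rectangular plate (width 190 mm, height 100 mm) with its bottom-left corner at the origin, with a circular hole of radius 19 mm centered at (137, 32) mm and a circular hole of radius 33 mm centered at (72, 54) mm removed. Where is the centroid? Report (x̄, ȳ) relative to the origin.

x̄ = 97.15 mm, ȳ = 50.47 mm

plate: A = 190 × 100 = 19000.00, centroid at (95.00, 50.00).
hole 1: A = −π·19² = -1134.11, centroid at (137.00, 32.00).
hole 2: A = −π·33² = -3421.19, centroid at (72.00, 54.00).
ΣA = 14444.69 mm²
ΣAx̄ = (19000.00)(95.00) + (-1134.11)(137.00) + (-3421.19)(72.00) = 1403300.26 mm³
ΣAȳ = (19000.00)(50.00) + (-1134.11)(32.00) + (-3421.19)(54.00) = 728963.82 mm³
x̄ = 1403300.26 / 14444.69 = 97.15 mm
ȳ = 728963.82 / 14444.69 = 50.47 mm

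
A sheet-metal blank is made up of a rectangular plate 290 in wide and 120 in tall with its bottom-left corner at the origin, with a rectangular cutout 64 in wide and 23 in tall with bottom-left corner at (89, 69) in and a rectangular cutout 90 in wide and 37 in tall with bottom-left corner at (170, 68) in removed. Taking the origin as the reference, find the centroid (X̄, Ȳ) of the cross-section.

X̄ = 138.41 in, Ȳ = 56.05 in

Part | A | x̄ᵢ | ȳᵢ | A·x̄ᵢ | A·ȳᵢ
plate | 34800.00 | 145.00 | 60.00 | 5046000.00 | 2088000.00
hole 1 | -1472.00 | 121.00 | 80.50 | -178112.00 | -118496.00
hole 2 | -3330.00 | 215.00 | 86.50 | -715950.00 | -288045.00
Σ | 29998.00 |  |  | 4151938.00 | 1681459.00
X̄ = 4151938.00 / 29998.00 = 138.41 in
Ȳ = 1681459.00 / 29998.00 = 56.05 in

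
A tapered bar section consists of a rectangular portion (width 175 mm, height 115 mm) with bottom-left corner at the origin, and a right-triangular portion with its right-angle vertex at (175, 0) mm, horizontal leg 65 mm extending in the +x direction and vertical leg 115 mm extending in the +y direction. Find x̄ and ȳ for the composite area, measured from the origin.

Part | A | x̄ᵢ | ȳᵢ | A·x̄ᵢ | A·ȳᵢ
rectangular portion | 20125.00 | 87.50 | 57.50 | 1760937.50 | 1157187.50
triangular portion | 3737.50 | 196.67 | 38.33 | 735041.67 | 143270.83
Σ | 23862.50 |  |  | 2495979.17 | 1300458.33
x̄ = 2495979.17 / 23862.50 = 104.60 mm
ȳ = 1300458.33 / 23862.50 = 54.50 mm

x̄ = 104.60 mm, ȳ = 54.50 mm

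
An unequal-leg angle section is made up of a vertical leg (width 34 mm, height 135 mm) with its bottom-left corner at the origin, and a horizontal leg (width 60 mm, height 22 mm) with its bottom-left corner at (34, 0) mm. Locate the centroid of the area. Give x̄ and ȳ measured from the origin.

x̄ = 27.50 mm, ȳ = 54.88 mm

Part | A | x̄ᵢ | ȳᵢ | A·x̄ᵢ | A·ȳᵢ
vertical leg | 4590.00 | 17.00 | 67.50 | 78030.00 | 309825.00
horizontal leg | 1320.00 | 64.00 | 11.00 | 84480.00 | 14520.00
Σ | 5910.00 |  |  | 162510.00 | 324345.00
x̄ = 162510.00 / 5910.00 = 27.50 mm
ȳ = 324345.00 / 5910.00 = 54.88 mm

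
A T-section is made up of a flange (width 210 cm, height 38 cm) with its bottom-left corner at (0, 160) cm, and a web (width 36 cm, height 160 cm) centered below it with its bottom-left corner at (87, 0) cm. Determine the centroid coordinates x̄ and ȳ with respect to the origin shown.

x̄ = 105.00 cm, ȳ = 137.50 cm

web: A = 36 × 160 = 5760.00, centroid at (105.00, 80.00).
flange: A = 210 × 38 = 7980.00, centroid at (105.00, 179.00).
ΣA = 13740.00 cm²
ΣAx̄ = (5760.00)(105.00) + (7980.00)(105.00) = 1442700.00 cm³
ΣAȳ = (5760.00)(80.00) + (7980.00)(179.00) = 1889220.00 cm³
x̄ = 1442700.00 / 13740.00 = 105.00 cm
ȳ = 1889220.00 / 13740.00 = 137.50 cm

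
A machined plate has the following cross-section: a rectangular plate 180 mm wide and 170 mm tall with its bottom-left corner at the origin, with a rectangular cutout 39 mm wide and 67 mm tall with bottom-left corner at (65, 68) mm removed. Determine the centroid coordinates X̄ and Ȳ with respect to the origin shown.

X̄ = 90.51 mm, Ȳ = 83.46 mm

Part | A | x̄ᵢ | ȳᵢ | A·x̄ᵢ | A·ȳᵢ
plate | 30600.00 | 90.00 | 85.00 | 2754000.00 | 2601000.00
hole | -2613.00 | 84.50 | 101.50 | -220798.50 | -265219.50
Σ | 27987.00 |  |  | 2533201.50 | 2335780.50
X̄ = 2533201.50 / 27987.00 = 90.51 mm
Ȳ = 2335780.50 / 27987.00 = 83.46 mm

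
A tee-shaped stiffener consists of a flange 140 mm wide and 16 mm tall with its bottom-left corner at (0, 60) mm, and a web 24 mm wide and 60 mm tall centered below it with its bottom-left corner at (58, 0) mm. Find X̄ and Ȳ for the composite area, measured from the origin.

X̄ = 70.00 mm, Ȳ = 53.13 mm

web: A = 24 × 60 = 1440.00, centroid at (70.00, 30.00).
flange: A = 140 × 16 = 2240.00, centroid at (70.00, 68.00).
ΣA = 3680.00 mm²
ΣAX̄ = (1440.00)(70.00) + (2240.00)(70.00) = 257600.00 mm³
ΣAȲ = (1440.00)(30.00) + (2240.00)(68.00) = 195520.00 mm³
X̄ = 257600.00 / 3680.00 = 70.00 mm
Ȳ = 195520.00 / 3680.00 = 53.13 mm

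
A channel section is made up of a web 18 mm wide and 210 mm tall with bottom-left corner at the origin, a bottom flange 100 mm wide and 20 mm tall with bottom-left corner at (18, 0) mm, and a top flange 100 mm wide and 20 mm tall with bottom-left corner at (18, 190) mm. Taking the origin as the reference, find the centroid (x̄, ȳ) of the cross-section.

web: A = 18 × 210 = 3780.00, centroid at (9.00, 105.00).
bottom flange: A = 100 × 20 = 2000.00, centroid at (68.00, 10.00).
top flange: A = 100 × 20 = 2000.00, centroid at (68.00, 200.00).
ΣA = 7780.00 mm², ΣAx̄ = 306020.00 mm³, ΣAȳ = 816900.00 mm³.
x̄ = 306020.00/7780.00 = 39.33 mm; ȳ = 816900.00/7780.00 = 105.00 mm.

x̄ = 39.33 mm, ȳ = 105.00 mm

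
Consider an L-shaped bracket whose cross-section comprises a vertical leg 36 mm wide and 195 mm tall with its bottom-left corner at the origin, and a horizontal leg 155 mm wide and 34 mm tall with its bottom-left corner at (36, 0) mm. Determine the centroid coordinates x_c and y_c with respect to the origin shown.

vertical leg: A = 36 × 195 = 7020.00, centroid at (18.00, 97.50).
horizontal leg: A = 155 × 34 = 5270.00, centroid at (113.50, 17.00).
ΣA = 12290.00 mm², ΣAx_c = 724505.00 mm³, ΣAy_c = 774040.00 mm³.
x_c = 724505.00/12290.00 = 58.95 mm; y_c = 774040.00/12290.00 = 62.98 mm.

x_c = 58.95 mm, y_c = 62.98 mm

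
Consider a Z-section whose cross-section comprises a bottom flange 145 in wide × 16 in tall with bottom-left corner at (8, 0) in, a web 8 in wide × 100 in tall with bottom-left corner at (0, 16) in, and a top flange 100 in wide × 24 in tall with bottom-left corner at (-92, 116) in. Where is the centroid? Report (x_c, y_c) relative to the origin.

x_c = 16.15 in, y_c = 68.58 in

bottom flange: A = 145 × 16 = 2320.00, centroid at (80.50, 8.00).
web: A = 8 × 100 = 800.00, centroid at (4.00, 66.00).
top flange: A = 100 × 24 = 2400.00, centroid at (-42.00, 128.00).
ΣA = 5520.00 in², ΣAx_c = 89160.00 in³, ΣAy_c = 378560.00 in³.
x_c = 89160.00/5520.00 = 16.15 in; y_c = 378560.00/5520.00 = 68.58 in.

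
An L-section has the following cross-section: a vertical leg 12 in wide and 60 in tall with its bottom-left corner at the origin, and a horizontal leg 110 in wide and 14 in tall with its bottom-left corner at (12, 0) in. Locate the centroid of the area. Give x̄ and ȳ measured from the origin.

vertical leg: A = 12 × 60 = 720.00, centroid at (6.00, 30.00).
horizontal leg: A = 110 × 14 = 1540.00, centroid at (67.00, 7.00).
ΣA = 2260.00 in²
ΣAx̄ = (720.00)(6.00) + (1540.00)(67.00) = 107500.00 in³
ΣAȳ = (720.00)(30.00) + (1540.00)(7.00) = 32380.00 in³
x̄ = 107500.00 / 2260.00 = 47.57 in
ȳ = 32380.00 / 2260.00 = 14.33 in

x̄ = 47.57 in, ȳ = 14.33 in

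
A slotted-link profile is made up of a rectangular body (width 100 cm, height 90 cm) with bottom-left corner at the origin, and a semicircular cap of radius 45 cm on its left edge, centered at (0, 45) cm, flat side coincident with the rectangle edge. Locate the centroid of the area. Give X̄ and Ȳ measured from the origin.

X̄ = 31.96 cm, Ȳ = 45.00 cm

Part | A | x̄ᵢ | ȳᵢ | A·x̄ᵢ | A·ȳᵢ
rectangular body | 9000.00 | 50.00 | 45.00 | 450000.00 | 405000.00
semicircular end | 3180.86 | -19.10 | 45.00 | -60750.00 | 143138.82
Σ | 12180.86 |  |  | 389250.00 | 548138.82
X̄ = 389250.00 / 12180.86 = 31.96 cm
Ȳ = 548138.82 / 12180.86 = 45.00 cm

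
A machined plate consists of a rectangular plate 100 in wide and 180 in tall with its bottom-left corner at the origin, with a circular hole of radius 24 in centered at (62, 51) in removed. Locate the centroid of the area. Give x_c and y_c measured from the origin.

plate: A = 100 × 180 = 18000.00, centroid at (50.00, 90.00).
hole: A = −π·24² = -1809.56, centroid at (62.00, 51.00).
ΣA = 16190.44 in², ΣAx_c = 787807.44 in³, ΣAy_c = 1527712.57 in³.
x_c = 787807.44/16190.44 = 48.66 in; y_c = 1527712.57/16190.44 = 94.36 in.

x_c = 48.66 in, y_c = 94.36 in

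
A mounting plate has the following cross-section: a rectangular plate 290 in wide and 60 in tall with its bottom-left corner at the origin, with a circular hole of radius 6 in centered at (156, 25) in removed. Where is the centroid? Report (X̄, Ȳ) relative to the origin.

X̄ = 144.93 in, Ȳ = 30.03 in

plate: A = 290 × 60 = 17400.00, centroid at (145.00, 30.00).
hole: A = −π·6² = -113.10, centroid at (156.00, 25.00).
ΣA = 17286.90 in²
ΣAX̄ = (17400.00)(145.00) + (-113.10)(156.00) = 2505356.82 in³
ΣAȲ = (17400.00)(30.00) + (-113.10)(25.00) = 519172.57 in³
X̄ = 2505356.82 / 17286.90 = 144.93 in
Ȳ = 519172.57 / 17286.90 = 30.03 in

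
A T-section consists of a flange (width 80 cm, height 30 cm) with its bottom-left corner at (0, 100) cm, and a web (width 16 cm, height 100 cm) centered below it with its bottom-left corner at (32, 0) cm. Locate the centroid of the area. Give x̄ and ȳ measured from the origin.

Part | A | x̄ᵢ | ȳᵢ | A·x̄ᵢ | A·ȳᵢ
web | 1600.00 | 40.00 | 50.00 | 64000.00 | 80000.00
flange | 2400.00 | 40.00 | 115.00 | 96000.00 | 276000.00
Σ | 4000.00 |  |  | 160000.00 | 356000.00
x̄ = 160000.00 / 4000.00 = 40.00 cm
ȳ = 356000.00 / 4000.00 = 89.00 cm

x̄ = 40.00 cm, ȳ = 89.00 cm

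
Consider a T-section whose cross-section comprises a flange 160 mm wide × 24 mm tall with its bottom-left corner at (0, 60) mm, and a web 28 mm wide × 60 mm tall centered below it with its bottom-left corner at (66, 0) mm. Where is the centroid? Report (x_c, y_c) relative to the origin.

x_c = 80.00 mm, y_c = 59.22 mm

Part | A | x̄ᵢ | ȳᵢ | A·x̄ᵢ | A·ȳᵢ
web | 1680.00 | 80.00 | 30.00 | 134400.00 | 50400.00
flange | 3840.00 | 80.00 | 72.00 | 307200.00 | 276480.00
Σ | 5520.00 |  |  | 441600.00 | 326880.00
x_c = 441600.00 / 5520.00 = 80.00 mm
y_c = 326880.00 / 5520.00 = 59.22 mm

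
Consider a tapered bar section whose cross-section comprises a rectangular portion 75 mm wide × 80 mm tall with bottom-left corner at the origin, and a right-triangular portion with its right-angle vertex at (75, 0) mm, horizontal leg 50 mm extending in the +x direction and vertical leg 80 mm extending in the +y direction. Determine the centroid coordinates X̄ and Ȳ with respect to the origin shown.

rectangular portion: A = 75 × 80 = 6000.00, centroid at (37.50, 40.00).
triangular portion: A = ½·50·80 = 2000.00, centroid at (91.67, 26.67).
ΣA = 8000.00 mm²
ΣAX̄ = (6000.00)(37.50) + (2000.00)(91.67) = 408333.33 mm³
ΣAȲ = (6000.00)(40.00) + (2000.00)(26.67) = 293333.33 mm³
X̄ = 408333.33 / 8000.00 = 51.04 mm
Ȳ = 293333.33 / 8000.00 = 36.67 mm

X̄ = 51.04 mm, Ȳ = 36.67 mm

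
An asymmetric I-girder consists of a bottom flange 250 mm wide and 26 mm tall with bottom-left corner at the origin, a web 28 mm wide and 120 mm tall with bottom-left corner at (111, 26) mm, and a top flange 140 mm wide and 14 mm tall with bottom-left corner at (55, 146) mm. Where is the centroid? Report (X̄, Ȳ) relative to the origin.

X̄ = 125.00 mm, Ȳ = 56.97 mm

bottom flange: A = 250 × 26 = 6500.00, centroid at (125.00, 13.00).
web: A = 28 × 120 = 3360.00, centroid at (125.00, 86.00).
top flange: A = 140 × 14 = 1960.00, centroid at (125.00, 153.00).
ΣA = 11820.00 mm², ΣAX̄ = 1477500.00 mm³, ΣAȲ = 673340.00 mm³.
X̄ = 1477500.00/11820.00 = 125.00 mm; Ȳ = 673340.00/11820.00 = 56.97 mm.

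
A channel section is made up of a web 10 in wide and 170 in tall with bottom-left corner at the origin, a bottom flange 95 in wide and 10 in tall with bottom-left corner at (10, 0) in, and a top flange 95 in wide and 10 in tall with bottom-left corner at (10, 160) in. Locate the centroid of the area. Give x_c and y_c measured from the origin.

x_c = 32.71 in, y_c = 85.00 in

web: A = 10 × 170 = 1700.00, centroid at (5.00, 85.00).
bottom flange: A = 95 × 10 = 950.00, centroid at (57.50, 5.00).
top flange: A = 95 × 10 = 950.00, centroid at (57.50, 165.00).
ΣA = 3600.00 in²
ΣAx_c = (1700.00)(5.00) + (950.00)(57.50) + (950.00)(57.50) = 117750.00 in³
ΣAy_c = (1700.00)(85.00) + (950.00)(5.00) + (950.00)(165.00) = 306000.00 in³
x_c = 117750.00 / 3600.00 = 32.71 in
y_c = 306000.00 / 3600.00 = 85.00 in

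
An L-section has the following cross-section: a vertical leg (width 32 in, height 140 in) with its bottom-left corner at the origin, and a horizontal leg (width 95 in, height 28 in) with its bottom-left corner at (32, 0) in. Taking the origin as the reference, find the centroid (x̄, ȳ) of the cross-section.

x̄ = 39.66 in, ȳ = 49.14 in

Part | A | x̄ᵢ | ȳᵢ | A·x̄ᵢ | A·ȳᵢ
vertical leg | 4480.00 | 16.00 | 70.00 | 71680.00 | 313600.00
horizontal leg | 2660.00 | 79.50 | 14.00 | 211470.00 | 37240.00
Σ | 7140.00 |  |  | 283150.00 | 350840.00
x̄ = 283150.00 / 7140.00 = 39.66 in
ȳ = 350840.00 / 7140.00 = 49.14 in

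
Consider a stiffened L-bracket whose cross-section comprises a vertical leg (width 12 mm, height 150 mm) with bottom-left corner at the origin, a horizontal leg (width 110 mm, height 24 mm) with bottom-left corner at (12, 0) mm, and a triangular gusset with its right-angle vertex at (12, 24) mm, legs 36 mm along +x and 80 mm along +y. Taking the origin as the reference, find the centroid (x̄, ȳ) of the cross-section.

vertical leg: A = 12 × 150 = 1800.00, centroid at (6.00, 75.00).
horizontal leg: A = 110 × 24 = 2640.00, centroid at (67.00, 12.00).
gusset: A = ½·36·80 = 1440.00, centroid at (24.00, 50.67).
ΣA = 5880.00 mm²
ΣAx̄ = (1800.00)(6.00) + (2640.00)(67.00) + (1440.00)(24.00) = 222240.00 mm³
ΣAȳ = (1800.00)(75.00) + (2640.00)(12.00) + (1440.00)(50.67) = 239640.00 mm³
x̄ = 222240.00 / 5880.00 = 37.80 mm
ȳ = 239640.00 / 5880.00 = 40.76 mm

x̄ = 37.80 mm, ȳ = 40.76 mm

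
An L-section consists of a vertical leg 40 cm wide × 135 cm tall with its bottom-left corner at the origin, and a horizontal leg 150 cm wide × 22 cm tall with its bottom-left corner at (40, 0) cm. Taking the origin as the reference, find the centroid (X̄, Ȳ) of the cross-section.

vertical leg: A = 40 × 135 = 5400.00, centroid at (20.00, 67.50).
horizontal leg: A = 150 × 22 = 3300.00, centroid at (115.00, 11.00).
ΣA = 8700.00 cm²
ΣAX̄ = (5400.00)(20.00) + (3300.00)(115.00) = 487500.00 cm³
ΣAȲ = (5400.00)(67.50) + (3300.00)(11.00) = 400800.00 cm³
X̄ = 487500.00 / 8700.00 = 56.03 cm
Ȳ = 400800.00 / 8700.00 = 46.07 cm

X̄ = 56.03 cm, Ȳ = 46.07 cm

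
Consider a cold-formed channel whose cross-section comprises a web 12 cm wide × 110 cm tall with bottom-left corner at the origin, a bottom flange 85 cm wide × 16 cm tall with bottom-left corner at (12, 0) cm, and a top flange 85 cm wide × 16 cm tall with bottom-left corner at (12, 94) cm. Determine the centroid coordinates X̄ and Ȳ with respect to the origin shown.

web: A = 12 × 110 = 1320.00, centroid at (6.00, 55.00).
bottom flange: A = 85 × 16 = 1360.00, centroid at (54.50, 8.00).
top flange: A = 85 × 16 = 1360.00, centroid at (54.50, 102.00).
ΣA = 4040.00 cm², ΣAX̄ = 156160.00 cm³, ΣAȲ = 222200.00 cm³.
X̄ = 156160.00/4040.00 = 38.65 cm; Ȳ = 222200.00/4040.00 = 55.00 cm.

X̄ = 38.65 cm, Ȳ = 55.00 cm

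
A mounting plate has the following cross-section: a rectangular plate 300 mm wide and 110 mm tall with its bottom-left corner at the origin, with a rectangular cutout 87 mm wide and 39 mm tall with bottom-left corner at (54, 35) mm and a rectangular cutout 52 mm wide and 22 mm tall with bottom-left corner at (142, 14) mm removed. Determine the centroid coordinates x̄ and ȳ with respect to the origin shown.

x̄ = 155.53 mm, ȳ = 56.27 mm

plate: A = 300 × 110 = 33000.00, centroid at (150.00, 55.00).
hole 1: A = −(87 × 39) = -3393.00, centroid at (97.50, 54.50).
hole 2: A = −(52 × 22) = -1144.00, centroid at (168.00, 25.00).
ΣA = 28463.00 mm²
ΣAx̄ = (33000.00)(150.00) + (-3393.00)(97.50) + (-1144.00)(168.00) = 4426990.50 mm³
ΣAȳ = (33000.00)(55.00) + (-3393.00)(54.50) + (-1144.00)(25.00) = 1601481.50 mm³
x̄ = 4426990.50 / 28463.00 = 155.53 mm
ȳ = 1601481.50 / 28463.00 = 56.27 mm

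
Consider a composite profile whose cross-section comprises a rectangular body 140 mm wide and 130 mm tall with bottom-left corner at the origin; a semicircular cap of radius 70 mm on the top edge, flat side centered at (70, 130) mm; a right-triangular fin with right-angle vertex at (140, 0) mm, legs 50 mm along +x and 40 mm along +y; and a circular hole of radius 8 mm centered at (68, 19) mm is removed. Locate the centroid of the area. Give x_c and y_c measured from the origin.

rectangular body: A = 140 × 130 = 18200.00, centroid at (70.00, 65.00).
semicircular top: A = ½π·70² = 7696.90, centroid at (70.00, 159.71).
triangular fin: A = ½·50·40 = 1000.00, centroid at (156.67, 13.33).
hole: A = −π·8² = -201.06, centroid at (68.00, 19.00).
ΣA = 26695.84 mm²
ΣAx_c = (18200.00)(70.00) + (7696.90)(70.00) + (1000.00)(156.67) + (-201.06)(68.00) = 1955777.60 mm³
ΣAy_c = (18200.00)(65.00) + (7696.90)(159.71) + (1000.00)(13.33) + (-201.06)(19.00) = 2421777.08 mm³
x_c = 1955777.60 / 26695.84 = 73.26 mm
y_c = 2421777.08 / 26695.84 = 90.72 mm

x_c = 73.26 mm, y_c = 90.72 mm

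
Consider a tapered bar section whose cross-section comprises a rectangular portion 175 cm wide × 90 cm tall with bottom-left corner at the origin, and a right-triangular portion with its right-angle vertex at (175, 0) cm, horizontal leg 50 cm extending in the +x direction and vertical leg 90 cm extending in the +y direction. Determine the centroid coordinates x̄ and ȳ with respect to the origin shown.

rectangular portion: A = 175 × 90 = 15750.00, centroid at (87.50, 45.00).
triangular portion: A = ½·50·90 = 2250.00, centroid at (191.67, 30.00).
ΣA = 18000.00 cm²
ΣAx̄ = (15750.00)(87.50) + (2250.00)(191.67) = 1809375.00 cm³
ΣAȳ = (15750.00)(45.00) + (2250.00)(30.00) = 776250.00 cm³
x̄ = 1809375.00 / 18000.00 = 100.52 cm
ȳ = 776250.00 / 18000.00 = 43.12 cm

x̄ = 100.52 cm, ȳ = 43.12 cm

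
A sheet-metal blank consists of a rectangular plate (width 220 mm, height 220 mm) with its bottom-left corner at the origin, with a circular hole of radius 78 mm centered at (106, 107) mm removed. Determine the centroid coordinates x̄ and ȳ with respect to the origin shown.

plate: A = 220 × 220 = 48400.00, centroid at (110.00, 110.00).
hole: A = −π·78² = -19113.45, centroid at (106.00, 107.00).
ΣA = 29286.55 mm², ΣAx̄ = 3297974.33 mm³, ΣAȳ = 3278860.88 mm³.
x̄ = 3297974.33/29286.55 = 112.61 mm; ȳ = 3278860.88/29286.55 = 111.96 mm.

x̄ = 112.61 mm, ȳ = 111.96 mm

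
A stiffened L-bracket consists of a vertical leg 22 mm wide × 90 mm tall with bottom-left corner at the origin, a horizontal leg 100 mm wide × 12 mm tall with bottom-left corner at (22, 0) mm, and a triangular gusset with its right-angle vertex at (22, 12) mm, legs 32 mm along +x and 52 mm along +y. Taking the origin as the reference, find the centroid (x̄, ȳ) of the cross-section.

x̄ = 33.74 mm, ȳ = 30.09 mm

Part | A | x̄ᵢ | ȳᵢ | A·x̄ᵢ | A·ȳᵢ
vertical leg | 1980.00 | 11.00 | 45.00 | 21780.00 | 89100.00
horizontal leg | 1200.00 | 72.00 | 6.00 | 86400.00 | 7200.00
gusset | 832.00 | 32.67 | 29.33 | 27178.67 | 24405.33
Σ | 4012.00 |  |  | 135358.67 | 120705.33
x̄ = 135358.67 / 4012.00 = 33.74 mm
ȳ = 120705.33 / 4012.00 = 30.09 mm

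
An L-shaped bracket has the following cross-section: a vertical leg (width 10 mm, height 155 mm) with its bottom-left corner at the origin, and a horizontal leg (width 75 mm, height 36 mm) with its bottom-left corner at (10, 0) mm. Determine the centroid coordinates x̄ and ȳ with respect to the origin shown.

vertical leg: A = 10 × 155 = 1550.00, centroid at (5.00, 77.50).
horizontal leg: A = 75 × 36 = 2700.00, centroid at (47.50, 18.00).
ΣA = 4250.00 mm², ΣAx̄ = 136000.00 mm³, ΣAȳ = 168725.00 mm³.
x̄ = 136000.00/4250.00 = 32.00 mm; ȳ = 168725.00/4250.00 = 39.70 mm.

x̄ = 32.00 mm, ȳ = 39.70 mm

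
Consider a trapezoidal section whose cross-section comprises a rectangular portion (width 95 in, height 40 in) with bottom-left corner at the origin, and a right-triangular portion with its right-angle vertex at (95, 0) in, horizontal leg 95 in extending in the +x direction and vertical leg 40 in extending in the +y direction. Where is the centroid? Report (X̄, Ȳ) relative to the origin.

Part | A | x̄ᵢ | ȳᵢ | A·x̄ᵢ | A·ȳᵢ
rectangular portion | 3800.00 | 47.50 | 20.00 | 180500.00 | 76000.00
triangular portion | 1900.00 | 126.67 | 13.33 | 240666.67 | 25333.33
Σ | 5700.00 |  |  | 421166.67 | 101333.33
X̄ = 421166.67 / 5700.00 = 73.89 in
Ȳ = 101333.33 / 5700.00 = 17.78 in

X̄ = 73.89 in, Ȳ = 17.78 in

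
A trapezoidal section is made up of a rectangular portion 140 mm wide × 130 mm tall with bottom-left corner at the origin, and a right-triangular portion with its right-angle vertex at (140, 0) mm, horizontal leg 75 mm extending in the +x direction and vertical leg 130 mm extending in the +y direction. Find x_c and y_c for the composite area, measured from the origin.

x_c = 90.07 mm, y_c = 60.42 mm

rectangular portion: A = 140 × 130 = 18200.00, centroid at (70.00, 65.00).
triangular portion: A = ½·75·130 = 4875.00, centroid at (165.00, 43.33).
ΣA = 23075.00 mm², ΣAx_c = 2078375.00 mm³, ΣAy_c = 1394250.00 mm³.
x_c = 2078375.00/23075.00 = 90.07 mm; y_c = 1394250.00/23075.00 = 60.42 mm.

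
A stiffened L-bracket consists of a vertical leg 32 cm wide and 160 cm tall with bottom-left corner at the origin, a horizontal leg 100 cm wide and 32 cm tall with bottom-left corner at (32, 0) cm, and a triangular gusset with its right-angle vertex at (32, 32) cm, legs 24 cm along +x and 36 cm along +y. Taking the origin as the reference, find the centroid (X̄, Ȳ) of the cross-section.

vertical leg: A = 32 × 160 = 5120.00, centroid at (16.00, 80.00).
horizontal leg: A = 100 × 32 = 3200.00, centroid at (82.00, 16.00).
gusset: A = ½·24·36 = 432.00, centroid at (40.00, 44.00).
ΣA = 8752.00 cm²
ΣAX̄ = (5120.00)(16.00) + (3200.00)(82.00) + (432.00)(40.00) = 361600.00 cm³
ΣAȲ = (5120.00)(80.00) + (3200.00)(16.00) + (432.00)(44.00) = 479808.00 cm³
X̄ = 361600.00 / 8752.00 = 41.32 cm
Ȳ = 479808.00 / 8752.00 = 54.82 cm

X̄ = 41.32 cm, Ȳ = 54.82 cm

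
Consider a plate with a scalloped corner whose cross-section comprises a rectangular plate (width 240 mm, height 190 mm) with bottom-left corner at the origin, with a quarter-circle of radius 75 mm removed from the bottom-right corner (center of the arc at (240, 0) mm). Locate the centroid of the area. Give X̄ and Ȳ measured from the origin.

X̄ = 110.54 mm, Ȳ = 101.78 mm

plate: A = 240 × 190 = 45600.00, centroid at (120.00, 95.00).
removed quarter-circle: A = −¼π·75² = -4417.86, centroid at (208.17, 31.83).
ΣA = 41182.14 mm²
ΣAX̄ = (45600.00)(120.00) + (-4417.86)(208.17) = 4552337.48 mm³
ΣAȲ = (45600.00)(95.00) + (-4417.86)(31.83) = 4191375.00 mm³
X̄ = 4552337.48 / 41182.14 = 110.54 mm
Ȳ = 4191375.00 / 41182.14 = 101.78 mm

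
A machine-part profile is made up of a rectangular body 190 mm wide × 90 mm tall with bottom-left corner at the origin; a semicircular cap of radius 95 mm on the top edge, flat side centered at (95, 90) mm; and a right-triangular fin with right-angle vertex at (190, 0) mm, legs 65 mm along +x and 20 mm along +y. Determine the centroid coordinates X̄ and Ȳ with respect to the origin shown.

Part | A | x̄ᵢ | ȳᵢ | A·x̄ᵢ | A·ȳᵢ
rectangular body | 17100.00 | 95.00 | 45.00 | 1624500.00 | 769500.00
semicircular top | 14176.44 | 95.00 | 130.32 | 1346761.50 | 1847462.65
triangular fin | 650.00 | 211.67 | 6.67 | 137583.33 | 4333.33
Σ | 31926.44 |  |  | 3108844.83 | 2621295.98
X̄ = 3108844.83 / 31926.44 = 97.38 mm
Ȳ = 2621295.98 / 31926.44 = 82.10 mm

X̄ = 97.38 mm, Ȳ = 82.10 mm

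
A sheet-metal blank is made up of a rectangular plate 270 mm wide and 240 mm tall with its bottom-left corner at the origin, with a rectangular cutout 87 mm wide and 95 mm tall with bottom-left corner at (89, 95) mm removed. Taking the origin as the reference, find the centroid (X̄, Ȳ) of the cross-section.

Part | A | x̄ᵢ | ȳᵢ | A·x̄ᵢ | A·ȳᵢ
plate | 64800.00 | 135.00 | 120.00 | 8748000.00 | 7776000.00
hole | -8265.00 | 132.50 | 142.50 | -1095112.50 | -1177762.50
Σ | 56535.00 |  |  | 7652887.50 | 6598237.50
X̄ = 7652887.50 / 56535.00 = 135.37 mm
Ȳ = 6598237.50 / 56535.00 = 116.71 mm

X̄ = 135.37 mm, Ȳ = 116.71 mm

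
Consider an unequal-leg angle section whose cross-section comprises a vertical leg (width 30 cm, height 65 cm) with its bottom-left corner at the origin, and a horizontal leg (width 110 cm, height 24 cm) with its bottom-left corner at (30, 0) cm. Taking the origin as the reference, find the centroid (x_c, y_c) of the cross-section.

x_c = 55.26 cm, y_c = 20.71 cm

vertical leg: A = 30 × 65 = 1950.00, centroid at (15.00, 32.50).
horizontal leg: A = 110 × 24 = 2640.00, centroid at (85.00, 12.00).
ΣA = 4590.00 cm²
ΣAx_c = (1950.00)(15.00) + (2640.00)(85.00) = 253650.00 cm³
ΣAy_c = (1950.00)(32.50) + (2640.00)(12.00) = 95055.00 cm³
x_c = 253650.00 / 4590.00 = 55.26 cm
y_c = 95055.00 / 4590.00 = 20.71 cm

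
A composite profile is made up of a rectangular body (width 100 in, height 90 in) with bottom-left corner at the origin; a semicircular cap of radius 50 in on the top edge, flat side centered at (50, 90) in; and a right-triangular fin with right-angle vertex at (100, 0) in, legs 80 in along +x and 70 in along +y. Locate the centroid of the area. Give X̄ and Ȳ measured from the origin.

X̄ = 63.65 in, Ȳ = 57.68 in

Part | A | x̄ᵢ | ȳᵢ | A·x̄ᵢ | A·ȳᵢ
rectangular body | 9000.00 | 50.00 | 45.00 | 450000.00 | 405000.00
semicircular top | 3926.99 | 50.00 | 111.22 | 196349.54 | 436762.51
triangular fin | 2800.00 | 126.67 | 23.33 | 354666.67 | 65333.33
Σ | 15726.99 |  |  | 1001016.21 | 907095.84
X̄ = 1001016.21 / 15726.99 = 63.65 in
Ȳ = 907095.84 / 15726.99 = 57.68 in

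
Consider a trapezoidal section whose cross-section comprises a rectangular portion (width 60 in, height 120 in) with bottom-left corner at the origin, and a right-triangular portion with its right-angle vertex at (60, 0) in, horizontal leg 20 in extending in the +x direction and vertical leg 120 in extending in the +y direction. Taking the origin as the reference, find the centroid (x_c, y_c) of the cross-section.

Part | A | x̄ᵢ | ȳᵢ | A·x̄ᵢ | A·ȳᵢ
rectangular portion | 7200.00 | 30.00 | 60.00 | 216000.00 | 432000.00
triangular portion | 1200.00 | 66.67 | 40.00 | 80000.00 | 48000.00
Σ | 8400.00 |  |  | 296000.00 | 480000.00
x_c = 296000.00 / 8400.00 = 35.24 in
y_c = 480000.00 / 8400.00 = 57.14 in

x_c = 35.24 in, y_c = 57.14 in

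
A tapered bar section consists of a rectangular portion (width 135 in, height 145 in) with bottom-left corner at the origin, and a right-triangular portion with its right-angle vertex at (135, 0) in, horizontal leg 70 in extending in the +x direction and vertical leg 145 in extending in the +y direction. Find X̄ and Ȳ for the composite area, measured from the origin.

Part | A | x̄ᵢ | ȳᵢ | A·x̄ᵢ | A·ȳᵢ
rectangular portion | 19575.00 | 67.50 | 72.50 | 1321312.50 | 1419187.50
triangular portion | 5075.00 | 158.33 | 48.33 | 803541.67 | 245291.67
Σ | 24650.00 |  |  | 2124854.17 | 1664479.17
X̄ = 2124854.17 / 24650.00 = 86.20 in
Ȳ = 1664479.17 / 24650.00 = 67.52 in

X̄ = 86.20 in, Ȳ = 67.52 in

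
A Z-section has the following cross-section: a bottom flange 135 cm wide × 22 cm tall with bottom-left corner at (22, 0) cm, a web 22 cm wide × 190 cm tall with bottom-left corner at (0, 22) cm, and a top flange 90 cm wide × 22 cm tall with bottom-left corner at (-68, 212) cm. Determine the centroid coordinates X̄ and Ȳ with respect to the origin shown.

X̄ = 29.16 cm, Ȳ = 105.51 cm

Part | A | x̄ᵢ | ȳᵢ | A·x̄ᵢ | A·ȳᵢ
bottom flange | 2970.00 | 89.50 | 11.00 | 265815.00 | 32670.00
web | 4180.00 | 11.00 | 117.00 | 45980.00 | 489060.00
top flange | 1980.00 | -23.00 | 223.00 | -45540.00 | 441540.00
Σ | 9130.00 |  |  | 266255.00 | 963270.00
X̄ = 266255.00 / 9130.00 = 29.16 cm
Ȳ = 963270.00 / 9130.00 = 105.51 cm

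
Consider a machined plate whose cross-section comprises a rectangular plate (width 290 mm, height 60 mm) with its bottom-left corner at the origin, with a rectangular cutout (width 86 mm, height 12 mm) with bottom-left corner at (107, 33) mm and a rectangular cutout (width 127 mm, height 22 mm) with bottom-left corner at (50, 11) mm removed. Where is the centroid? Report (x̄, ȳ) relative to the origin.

x̄ = 151.10 mm, ȳ = 30.96 mm

Part | A | x̄ᵢ | ȳᵢ | A·x̄ᵢ | A·ȳᵢ
plate | 17400.00 | 145.00 | 30.00 | 2523000.00 | 522000.00
hole 1 | -1032.00 | 150.00 | 39.00 | -154800.00 | -40248.00
hole 2 | -2794.00 | 113.50 | 22.00 | -317119.00 | -61468.00
Σ | 13574.00 |  |  | 2051081.00 | 420284.00
x̄ = 2051081.00 / 13574.00 = 151.10 mm
ȳ = 420284.00 / 13574.00 = 30.96 mm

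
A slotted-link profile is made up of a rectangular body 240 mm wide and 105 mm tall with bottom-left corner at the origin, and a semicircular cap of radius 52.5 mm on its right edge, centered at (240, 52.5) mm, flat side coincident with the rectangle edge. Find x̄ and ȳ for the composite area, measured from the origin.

x̄ = 140.86 mm, ȳ = 52.50 mm

rectangular body: A = 240 × 105 = 25200.00, centroid at (120.00, 52.50).
semicircular end: A = ½π·52.5² = 4329.51, centroid at (262.28, 52.50).
ΣA = 29529.51 mm², ΣAx̄ = 4159550.52 mm³, ΣAȳ = 1550299.14 mm³.
x̄ = 4159550.52/29529.51 = 140.86 mm; ȳ = 1550299.14/29529.51 = 52.50 mm.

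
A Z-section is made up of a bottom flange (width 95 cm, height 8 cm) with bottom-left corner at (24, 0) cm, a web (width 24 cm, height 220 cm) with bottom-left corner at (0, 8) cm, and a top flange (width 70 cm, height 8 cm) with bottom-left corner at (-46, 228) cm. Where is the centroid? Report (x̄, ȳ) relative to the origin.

x̄ = 16.90 cm, ȳ = 114.55 cm

bottom flange: A = 95 × 8 = 760.00, centroid at (71.50, 4.00).
web: A = 24 × 220 = 5280.00, centroid at (12.00, 118.00).
top flange: A = 70 × 8 = 560.00, centroid at (-11.00, 232.00).
ΣA = 6600.00 cm²
ΣAx̄ = (760.00)(71.50) + (5280.00)(12.00) + (560.00)(-11.00) = 111540.00 cm³
ΣAȳ = (760.00)(4.00) + (5280.00)(118.00) + (560.00)(232.00) = 756000.00 cm³
x̄ = 111540.00 / 6600.00 = 16.90 cm
ȳ = 756000.00 / 6600.00 = 114.55 cm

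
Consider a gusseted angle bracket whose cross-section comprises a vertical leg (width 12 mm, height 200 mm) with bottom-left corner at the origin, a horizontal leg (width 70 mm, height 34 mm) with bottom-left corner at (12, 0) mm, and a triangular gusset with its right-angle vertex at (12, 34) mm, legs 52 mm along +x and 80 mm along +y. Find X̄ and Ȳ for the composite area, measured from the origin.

Part | A | x̄ᵢ | ȳᵢ | A·x̄ᵢ | A·ȳᵢ
vertical leg | 2400.00 | 6.00 | 100.00 | 14400.00 | 240000.00
horizontal leg | 2380.00 | 47.00 | 17.00 | 111860.00 | 40460.00
gusset | 2080.00 | 29.33 | 60.67 | 61013.33 | 126186.67
Σ | 6860.00 |  |  | 187273.33 | 406646.67
X̄ = 187273.33 / 6860.00 = 27.30 mm
Ȳ = 406646.67 / 6860.00 = 59.28 mm

X̄ = 27.30 mm, Ȳ = 59.28 mm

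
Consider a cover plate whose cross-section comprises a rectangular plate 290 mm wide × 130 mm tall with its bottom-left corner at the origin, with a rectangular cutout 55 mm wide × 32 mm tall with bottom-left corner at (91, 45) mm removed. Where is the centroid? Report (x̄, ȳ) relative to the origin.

x̄ = 146.30 mm, ȳ = 65.20 mm

plate: A = 290 × 130 = 37700.00, centroid at (145.00, 65.00).
hole: A = −(55 × 32) = -1760.00, centroid at (118.50, 61.00).
ΣA = 35940.00 mm²
ΣAx̄ = (37700.00)(145.00) + (-1760.00)(118.50) = 5257940.00 mm³
ΣAȳ = (37700.00)(65.00) + (-1760.00)(61.00) = 2343140.00 mm³
x̄ = 5257940.00 / 35940.00 = 146.30 mm
ȳ = 2343140.00 / 35940.00 = 65.20 mm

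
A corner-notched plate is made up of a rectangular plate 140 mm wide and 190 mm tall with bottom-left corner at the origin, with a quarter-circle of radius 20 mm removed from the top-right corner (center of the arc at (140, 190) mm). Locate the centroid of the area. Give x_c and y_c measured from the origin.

x_c = 69.26 mm, y_c = 93.97 mm

plate: A = 140 × 190 = 26600.00, centroid at (70.00, 95.00).
removed quarter-circle: A = −¼π·20² = -314.16, centroid at (131.51, 181.51).
ΣA = 26285.84 mm²
ΣAx_c = (26600.00)(70.00) + (-314.16)(131.51) = 1820684.37 mm³
ΣAy_c = (26600.00)(95.00) + (-314.16)(181.51) = 2469976.41 mm³
x_c = 1820684.37 / 26285.84 = 69.26 mm
y_c = 2469976.41 / 26285.84 = 93.97 mm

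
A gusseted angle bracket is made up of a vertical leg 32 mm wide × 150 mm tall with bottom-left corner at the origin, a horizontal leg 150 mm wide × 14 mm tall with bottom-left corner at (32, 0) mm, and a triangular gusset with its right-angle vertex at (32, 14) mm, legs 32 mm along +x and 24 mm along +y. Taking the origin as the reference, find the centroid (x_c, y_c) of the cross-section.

x_c = 43.64 mm, y_c = 52.60 mm

vertical leg: A = 32 × 150 = 4800.00, centroid at (16.00, 75.00).
horizontal leg: A = 150 × 14 = 2100.00, centroid at (107.00, 7.00).
gusset: A = ½·32·24 = 384.00, centroid at (42.67, 22.00).
ΣA = 7284.00 mm²
ΣAx_c = (4800.00)(16.00) + (2100.00)(107.00) + (384.00)(42.67) = 317884.00 mm³
ΣAy_c = (4800.00)(75.00) + (2100.00)(7.00) + (384.00)(22.00) = 383148.00 mm³
x_c = 317884.00 / 7284.00 = 43.64 mm
y_c = 383148.00 / 7284.00 = 52.60 mm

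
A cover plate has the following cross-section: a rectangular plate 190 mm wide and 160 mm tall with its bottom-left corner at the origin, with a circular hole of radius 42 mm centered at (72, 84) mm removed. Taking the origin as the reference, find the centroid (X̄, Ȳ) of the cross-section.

Part | A | x̄ᵢ | ȳᵢ | A·x̄ᵢ | A·ȳᵢ
plate | 30400.00 | 95.00 | 80.00 | 2888000.00 | 2432000.00
hole | -5541.77 | 72.00 | 84.00 | -399007.40 | -465508.63
Σ | 24858.23 |  |  | 2488992.60 | 1966491.37
X̄ = 2488992.60 / 24858.23 = 100.13 mm
Ȳ = 1966491.37 / 24858.23 = 79.11 mm

X̄ = 100.13 mm, Ȳ = 79.11 mm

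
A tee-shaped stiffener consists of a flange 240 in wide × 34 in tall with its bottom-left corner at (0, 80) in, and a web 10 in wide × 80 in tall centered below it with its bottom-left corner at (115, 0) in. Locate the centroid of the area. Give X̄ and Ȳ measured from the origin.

web: A = 10 × 80 = 800.00, centroid at (120.00, 40.00).
flange: A = 240 × 34 = 8160.00, centroid at (120.00, 97.00).
ΣA = 8960.00 in², ΣAX̄ = 1075200.00 in³, ΣAȲ = 823520.00 in³.
X̄ = 1075200.00/8960.00 = 120.00 in; Ȳ = 823520.00/8960.00 = 91.91 in.

X̄ = 120.00 in, Ȳ = 91.91 in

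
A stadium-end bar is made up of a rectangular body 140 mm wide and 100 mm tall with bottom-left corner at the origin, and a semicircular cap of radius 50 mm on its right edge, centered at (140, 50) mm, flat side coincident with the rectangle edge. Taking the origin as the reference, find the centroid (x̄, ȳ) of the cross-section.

rectangular body: A = 140 × 100 = 14000.00, centroid at (70.00, 50.00).
semicircular end: A = ½π·50² = 3926.99, centroid at (161.22, 50.00).
ΣA = 17926.99 mm²
ΣAx̄ = (14000.00)(70.00) + (3926.99)(161.22) = 1613112.05 mm³
ΣAȳ = (14000.00)(50.00) + (3926.99)(50.00) = 896349.54 mm³
x̄ = 1613112.05 / 17926.99 = 89.98 mm
ȳ = 896349.54 / 17926.99 = 50.00 mm

x̄ = 89.98 mm, ȳ = 50.00 mm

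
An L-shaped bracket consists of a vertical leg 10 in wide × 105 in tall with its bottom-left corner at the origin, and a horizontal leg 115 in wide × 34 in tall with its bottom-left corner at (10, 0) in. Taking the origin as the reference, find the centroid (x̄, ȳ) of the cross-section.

x̄ = 54.27 in, ȳ = 24.52 in

Part | A | x̄ᵢ | ȳᵢ | A·x̄ᵢ | A·ȳᵢ
vertical leg | 1050.00 | 5.00 | 52.50 | 5250.00 | 55125.00
horizontal leg | 3910.00 | 67.50 | 17.00 | 263925.00 | 66470.00
Σ | 4960.00 |  |  | 269175.00 | 121595.00
x̄ = 269175.00 / 4960.00 = 54.27 in
ȳ = 121595.00 / 4960.00 = 24.52 in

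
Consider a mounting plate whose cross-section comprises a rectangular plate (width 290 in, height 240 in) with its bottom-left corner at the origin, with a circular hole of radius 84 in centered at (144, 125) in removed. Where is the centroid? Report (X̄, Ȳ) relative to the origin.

plate: A = 290 × 240 = 69600.00, centroid at (145.00, 120.00).
hole: A = −π·84² = -22167.08, centroid at (144.00, 125.00).
ΣA = 47432.92 in², ΣAX̄ = 6899940.80 in³, ΣAȲ = 5581115.28 in³.
X̄ = 6899940.80/47432.92 = 145.47 in; Ȳ = 5581115.28/47432.92 = 117.66 in.

X̄ = 145.47 in, Ȳ = 117.66 in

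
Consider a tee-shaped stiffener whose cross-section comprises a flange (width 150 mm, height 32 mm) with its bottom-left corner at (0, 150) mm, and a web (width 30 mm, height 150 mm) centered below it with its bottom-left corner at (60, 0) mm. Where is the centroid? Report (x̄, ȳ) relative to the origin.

x̄ = 75.00 mm, ȳ = 121.97 mm

Part | A | x̄ᵢ | ȳᵢ | A·x̄ᵢ | A·ȳᵢ
web | 4500.00 | 75.00 | 75.00 | 337500.00 | 337500.00
flange | 4800.00 | 75.00 | 166.00 | 360000.00 | 796800.00
Σ | 9300.00 |  |  | 697500.00 | 1134300.00
x̄ = 697500.00 / 9300.00 = 75.00 mm
ȳ = 1134300.00 / 9300.00 = 121.97 mm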